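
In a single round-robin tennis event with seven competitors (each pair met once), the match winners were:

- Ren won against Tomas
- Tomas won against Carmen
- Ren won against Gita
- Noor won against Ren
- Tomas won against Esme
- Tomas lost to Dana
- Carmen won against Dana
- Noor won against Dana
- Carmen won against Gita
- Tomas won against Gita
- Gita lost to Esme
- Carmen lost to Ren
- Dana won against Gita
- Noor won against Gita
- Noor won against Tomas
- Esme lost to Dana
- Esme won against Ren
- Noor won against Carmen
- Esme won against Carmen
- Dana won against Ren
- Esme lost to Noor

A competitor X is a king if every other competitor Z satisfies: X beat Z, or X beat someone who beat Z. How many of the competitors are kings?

Ren cannot reach Noor in two steps.
Tomas cannot reach Noor in two steps.
Noor reaches everyone (king).
Gita cannot reach Ren, Tomas, Noor, Dana, Carmen, Esme in two steps.
Dana cannot reach Noor in two steps.
Carmen cannot reach Noor in two steps.
Esme cannot reach Noor in two steps.
Kings: Noor — 1.

1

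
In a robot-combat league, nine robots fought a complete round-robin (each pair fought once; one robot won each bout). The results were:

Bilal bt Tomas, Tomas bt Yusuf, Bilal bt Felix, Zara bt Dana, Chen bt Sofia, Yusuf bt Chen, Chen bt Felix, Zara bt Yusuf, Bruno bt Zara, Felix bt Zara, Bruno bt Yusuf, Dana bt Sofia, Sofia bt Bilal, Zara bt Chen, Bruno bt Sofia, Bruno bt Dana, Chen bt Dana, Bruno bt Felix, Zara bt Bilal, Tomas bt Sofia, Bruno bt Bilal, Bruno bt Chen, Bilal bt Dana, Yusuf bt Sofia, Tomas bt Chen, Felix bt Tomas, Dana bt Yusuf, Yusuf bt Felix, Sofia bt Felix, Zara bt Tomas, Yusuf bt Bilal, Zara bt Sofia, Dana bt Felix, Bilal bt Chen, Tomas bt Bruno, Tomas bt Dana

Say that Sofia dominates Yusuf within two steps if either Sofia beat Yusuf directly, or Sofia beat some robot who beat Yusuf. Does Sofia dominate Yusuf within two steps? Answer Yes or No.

Sofia did not beat Yusuf directly.
Sofia beat Felix, Bilal, but each of them lost to Yusuf. No two-step path.

No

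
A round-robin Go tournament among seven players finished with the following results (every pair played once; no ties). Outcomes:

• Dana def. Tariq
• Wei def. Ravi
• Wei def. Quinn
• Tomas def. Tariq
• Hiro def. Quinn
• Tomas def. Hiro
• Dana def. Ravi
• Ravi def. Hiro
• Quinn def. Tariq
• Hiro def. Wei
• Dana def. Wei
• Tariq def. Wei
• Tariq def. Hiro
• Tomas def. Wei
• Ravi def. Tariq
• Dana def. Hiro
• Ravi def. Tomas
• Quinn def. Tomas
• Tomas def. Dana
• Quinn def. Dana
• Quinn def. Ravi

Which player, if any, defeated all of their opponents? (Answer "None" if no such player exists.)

None

Highest win total is Tomas with 4 (out of 6 possible).
Tomas lost to Ravi, Quinn, so no player went undefeated.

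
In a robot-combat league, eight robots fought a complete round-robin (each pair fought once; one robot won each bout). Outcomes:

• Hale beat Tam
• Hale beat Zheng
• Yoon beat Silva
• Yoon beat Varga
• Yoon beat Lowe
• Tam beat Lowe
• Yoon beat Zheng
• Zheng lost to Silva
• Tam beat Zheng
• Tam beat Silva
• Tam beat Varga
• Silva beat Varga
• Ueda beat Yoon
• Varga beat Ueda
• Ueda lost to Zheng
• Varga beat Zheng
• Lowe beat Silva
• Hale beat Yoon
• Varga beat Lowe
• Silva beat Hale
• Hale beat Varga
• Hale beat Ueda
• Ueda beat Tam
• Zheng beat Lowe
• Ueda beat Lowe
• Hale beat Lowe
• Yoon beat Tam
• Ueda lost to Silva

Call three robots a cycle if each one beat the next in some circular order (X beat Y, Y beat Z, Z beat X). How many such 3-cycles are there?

12

Win totals: Silva 4, Tam 4, Hale 6, Yoon 5, Ueda 3, Lowe 1, Zheng 2, Varga 3.
A robot with w wins dominates both others in C(w,2) triples; summing gives 6 + 6 + 15 + 10 + 3 + 0 + 1 + 3 = 44 transitive triples.
Total triples C(8,3) = 56, so cyclic triples = 56 − 44 = 12.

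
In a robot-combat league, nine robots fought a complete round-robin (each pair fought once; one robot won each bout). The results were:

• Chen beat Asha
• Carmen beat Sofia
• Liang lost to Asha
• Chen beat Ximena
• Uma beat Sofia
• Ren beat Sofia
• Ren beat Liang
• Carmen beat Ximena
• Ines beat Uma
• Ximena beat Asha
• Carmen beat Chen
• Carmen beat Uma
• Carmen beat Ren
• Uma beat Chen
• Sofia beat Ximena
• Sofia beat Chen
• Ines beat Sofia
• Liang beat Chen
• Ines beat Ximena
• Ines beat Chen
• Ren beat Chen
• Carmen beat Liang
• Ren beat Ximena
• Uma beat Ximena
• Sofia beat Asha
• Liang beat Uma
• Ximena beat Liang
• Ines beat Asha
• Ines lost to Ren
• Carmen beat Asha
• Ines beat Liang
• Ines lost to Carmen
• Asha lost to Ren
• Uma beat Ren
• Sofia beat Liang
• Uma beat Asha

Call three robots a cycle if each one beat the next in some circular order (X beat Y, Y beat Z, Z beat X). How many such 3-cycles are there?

7

Win totals: Uma 5, Ren 6, Chen 2, Carmen 8, Ines 6, Sofia 4, Ximena 2, Asha 1, Liang 2.
A robot with w wins dominates both others in C(w,2) triples; summing gives 10 + 15 + 1 + 28 + 15 + 6 + 1 + 0 + 1 = 77 transitive triples.
Total triples C(9,3) = 84, so cyclic triples = 84 − 77 = 7.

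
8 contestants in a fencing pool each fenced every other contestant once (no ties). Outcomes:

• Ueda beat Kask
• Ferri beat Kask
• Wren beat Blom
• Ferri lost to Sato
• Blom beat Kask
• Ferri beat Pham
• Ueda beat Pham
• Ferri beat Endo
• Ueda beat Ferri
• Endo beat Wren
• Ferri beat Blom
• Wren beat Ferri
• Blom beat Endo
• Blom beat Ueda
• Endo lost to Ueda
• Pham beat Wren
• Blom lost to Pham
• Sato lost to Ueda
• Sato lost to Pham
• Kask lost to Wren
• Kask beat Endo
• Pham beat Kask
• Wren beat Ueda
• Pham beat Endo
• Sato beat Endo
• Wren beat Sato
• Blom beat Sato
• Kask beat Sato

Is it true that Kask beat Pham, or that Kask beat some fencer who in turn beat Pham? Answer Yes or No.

Kask did not beat Pham directly.
Kask beat Sato, Endo, but each of them lost to Pham. No two-step path.

No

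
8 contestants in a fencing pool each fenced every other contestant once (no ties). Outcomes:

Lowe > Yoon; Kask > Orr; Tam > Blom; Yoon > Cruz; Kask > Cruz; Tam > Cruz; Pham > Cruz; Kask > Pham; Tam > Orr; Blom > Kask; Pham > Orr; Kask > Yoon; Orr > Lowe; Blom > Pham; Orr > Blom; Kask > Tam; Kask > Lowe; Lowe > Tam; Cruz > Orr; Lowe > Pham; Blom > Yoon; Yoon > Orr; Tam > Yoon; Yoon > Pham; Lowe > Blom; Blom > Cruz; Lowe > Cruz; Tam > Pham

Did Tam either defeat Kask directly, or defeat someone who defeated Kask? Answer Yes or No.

Tam did not beat Kask directly.
Tam beat Blom, Yoon, Cruz, Orr, Pham. Of those, Blom beat Kask.

Yes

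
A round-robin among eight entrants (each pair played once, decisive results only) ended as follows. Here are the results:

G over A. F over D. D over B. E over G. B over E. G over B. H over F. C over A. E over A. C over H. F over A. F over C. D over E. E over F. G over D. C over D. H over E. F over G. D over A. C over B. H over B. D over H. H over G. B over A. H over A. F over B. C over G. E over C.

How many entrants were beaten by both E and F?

E beat: A, C, F, G.
F beat: A, B, C, D, G.
Both beat: A, C, G — 3.

3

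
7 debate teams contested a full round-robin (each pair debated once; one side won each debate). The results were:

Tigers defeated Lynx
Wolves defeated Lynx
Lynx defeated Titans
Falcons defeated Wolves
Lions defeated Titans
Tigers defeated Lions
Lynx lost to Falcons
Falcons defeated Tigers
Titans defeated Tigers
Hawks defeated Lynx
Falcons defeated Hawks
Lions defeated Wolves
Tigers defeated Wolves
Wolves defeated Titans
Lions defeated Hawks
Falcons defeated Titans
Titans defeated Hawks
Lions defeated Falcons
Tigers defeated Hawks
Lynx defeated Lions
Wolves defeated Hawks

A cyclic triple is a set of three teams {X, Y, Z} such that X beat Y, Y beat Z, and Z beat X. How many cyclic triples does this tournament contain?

8

Win totals: Lynx 2, Wolves 3, Lions 4, Hawks 1, Falcons 5, Titans 2, Tigers 4.
A team with w wins dominates both others in C(w,2) triples; summing gives 1 + 3 + 6 + 0 + 10 + 1 + 6 = 27 transitive triples.
Total triples C(7,3) = 35, so cyclic triples = 35 − 27 = 8.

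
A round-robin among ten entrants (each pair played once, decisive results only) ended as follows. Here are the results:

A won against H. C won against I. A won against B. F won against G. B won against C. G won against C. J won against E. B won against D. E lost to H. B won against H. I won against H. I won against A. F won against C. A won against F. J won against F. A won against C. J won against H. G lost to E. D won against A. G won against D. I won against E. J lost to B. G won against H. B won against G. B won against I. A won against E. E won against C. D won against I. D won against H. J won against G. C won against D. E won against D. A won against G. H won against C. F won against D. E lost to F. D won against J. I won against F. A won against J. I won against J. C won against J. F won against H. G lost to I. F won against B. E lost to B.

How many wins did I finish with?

6

I's results: beat A, E, F, G, H, J; lost to B, C, D.
That is 6 wins.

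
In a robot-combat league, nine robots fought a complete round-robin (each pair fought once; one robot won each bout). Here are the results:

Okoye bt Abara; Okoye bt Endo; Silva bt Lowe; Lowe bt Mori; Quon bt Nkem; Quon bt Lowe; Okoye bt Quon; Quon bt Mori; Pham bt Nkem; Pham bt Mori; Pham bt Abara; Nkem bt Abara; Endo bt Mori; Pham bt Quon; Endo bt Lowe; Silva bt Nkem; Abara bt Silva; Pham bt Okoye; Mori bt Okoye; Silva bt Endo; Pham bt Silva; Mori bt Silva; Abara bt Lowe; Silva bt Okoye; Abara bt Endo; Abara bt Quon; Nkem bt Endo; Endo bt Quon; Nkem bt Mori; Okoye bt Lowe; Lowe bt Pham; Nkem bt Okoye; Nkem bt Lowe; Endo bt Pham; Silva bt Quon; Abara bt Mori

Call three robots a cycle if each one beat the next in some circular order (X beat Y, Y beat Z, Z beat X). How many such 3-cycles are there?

Win totals: Quon 3, Mori 2, Nkem 5, Abara 5, Okoye 4, Endo 4, Pham 6, Lowe 2, Silva 5.
A robot with w wins dominates both others in C(w,2) triples; summing gives 3 + 1 + 10 + 10 + 6 + 6 + 15 + 1 + 10 = 62 transitive triples.
Total triples C(9,3) = 84, so cyclic triples = 84 − 62 = 22.

22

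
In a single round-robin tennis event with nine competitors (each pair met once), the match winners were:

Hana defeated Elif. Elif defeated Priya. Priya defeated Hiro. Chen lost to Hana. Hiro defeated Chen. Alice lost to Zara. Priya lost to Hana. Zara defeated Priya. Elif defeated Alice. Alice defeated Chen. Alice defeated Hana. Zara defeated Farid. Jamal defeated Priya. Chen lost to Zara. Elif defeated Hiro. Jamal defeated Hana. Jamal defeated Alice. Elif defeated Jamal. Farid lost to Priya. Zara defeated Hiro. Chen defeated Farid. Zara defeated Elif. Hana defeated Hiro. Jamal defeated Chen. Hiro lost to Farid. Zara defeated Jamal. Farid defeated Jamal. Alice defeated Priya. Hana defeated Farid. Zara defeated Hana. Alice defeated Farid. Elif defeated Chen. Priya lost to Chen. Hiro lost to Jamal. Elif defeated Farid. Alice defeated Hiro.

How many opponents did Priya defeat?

2

Priya's results: beat Hiro, Farid; lost to Hana, Zara, Jamal, Alice, Elif, Chen.
That is 2 wins.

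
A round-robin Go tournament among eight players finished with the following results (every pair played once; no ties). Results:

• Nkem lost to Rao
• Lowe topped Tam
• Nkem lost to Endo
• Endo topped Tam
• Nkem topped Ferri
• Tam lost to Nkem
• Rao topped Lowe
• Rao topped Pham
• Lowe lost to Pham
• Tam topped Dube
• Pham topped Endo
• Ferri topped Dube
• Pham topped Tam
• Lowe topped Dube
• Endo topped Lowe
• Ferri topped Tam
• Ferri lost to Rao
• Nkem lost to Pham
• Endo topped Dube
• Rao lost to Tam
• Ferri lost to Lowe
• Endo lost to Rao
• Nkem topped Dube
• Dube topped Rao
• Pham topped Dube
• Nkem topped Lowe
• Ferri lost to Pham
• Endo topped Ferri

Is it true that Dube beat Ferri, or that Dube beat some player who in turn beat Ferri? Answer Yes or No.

Dube did not beat Ferri directly.
Dube beat Rao. Of those, Rao beat Ferri.

Yes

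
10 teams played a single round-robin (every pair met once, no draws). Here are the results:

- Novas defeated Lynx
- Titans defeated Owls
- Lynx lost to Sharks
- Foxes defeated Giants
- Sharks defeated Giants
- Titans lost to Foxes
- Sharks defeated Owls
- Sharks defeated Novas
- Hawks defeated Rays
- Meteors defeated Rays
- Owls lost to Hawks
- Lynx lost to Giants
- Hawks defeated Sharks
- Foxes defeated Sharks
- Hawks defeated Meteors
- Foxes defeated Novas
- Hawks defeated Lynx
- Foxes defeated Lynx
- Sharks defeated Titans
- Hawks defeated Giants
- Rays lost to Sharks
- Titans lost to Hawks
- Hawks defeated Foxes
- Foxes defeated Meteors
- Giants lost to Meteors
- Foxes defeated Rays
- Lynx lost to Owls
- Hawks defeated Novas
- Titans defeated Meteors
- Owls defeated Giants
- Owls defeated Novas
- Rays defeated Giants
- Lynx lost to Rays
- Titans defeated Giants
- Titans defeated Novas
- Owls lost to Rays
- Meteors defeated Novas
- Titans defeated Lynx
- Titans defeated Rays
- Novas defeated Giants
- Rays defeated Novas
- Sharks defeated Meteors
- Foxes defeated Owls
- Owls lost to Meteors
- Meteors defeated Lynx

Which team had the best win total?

Hawks

Win totals: Meteors 5, Rays 4, Lynx 0, Novas 2, Foxes 8, Owls 3, Hawks 9, Titans 6, Giants 1, Sharks 7.
Hawks leads with 9 wins (next highest: 8).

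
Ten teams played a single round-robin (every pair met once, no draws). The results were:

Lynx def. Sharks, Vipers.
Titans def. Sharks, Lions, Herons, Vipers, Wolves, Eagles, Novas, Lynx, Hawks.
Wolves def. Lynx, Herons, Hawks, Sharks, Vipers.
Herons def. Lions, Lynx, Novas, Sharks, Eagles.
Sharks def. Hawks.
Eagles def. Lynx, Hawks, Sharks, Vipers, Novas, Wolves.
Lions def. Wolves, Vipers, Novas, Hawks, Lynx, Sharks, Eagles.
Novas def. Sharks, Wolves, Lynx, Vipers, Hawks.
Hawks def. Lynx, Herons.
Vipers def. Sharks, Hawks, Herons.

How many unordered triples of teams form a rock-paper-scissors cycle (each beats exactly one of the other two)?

13

Win totals: Hawks 2, Eagles 6, Novas 5, Lions 7, Herons 5, Lynx 2, Sharks 1, Wolves 5, Titans 9, Vipers 3.
A team with w wins dominates both others in C(w,2) triples; summing gives 1 + 15 + 10 + 21 + 10 + 1 + 0 + 10 + 36 + 3 = 107 transitive triples.
Total triples C(10,3) = 120, so cyclic triples = 120 − 107 = 13.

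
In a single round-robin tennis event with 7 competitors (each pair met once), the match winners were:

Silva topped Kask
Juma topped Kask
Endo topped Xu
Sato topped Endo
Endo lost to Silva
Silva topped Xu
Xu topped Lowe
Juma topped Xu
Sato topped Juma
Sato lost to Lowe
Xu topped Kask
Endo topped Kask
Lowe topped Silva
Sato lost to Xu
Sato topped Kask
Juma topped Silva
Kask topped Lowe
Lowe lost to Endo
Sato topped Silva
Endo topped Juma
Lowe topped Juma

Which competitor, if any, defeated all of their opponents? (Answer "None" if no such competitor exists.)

None

Highest win total is Sato with 4 (out of 6 possible).
Sato lost to Lowe, Xu, so no competitor went undefeated.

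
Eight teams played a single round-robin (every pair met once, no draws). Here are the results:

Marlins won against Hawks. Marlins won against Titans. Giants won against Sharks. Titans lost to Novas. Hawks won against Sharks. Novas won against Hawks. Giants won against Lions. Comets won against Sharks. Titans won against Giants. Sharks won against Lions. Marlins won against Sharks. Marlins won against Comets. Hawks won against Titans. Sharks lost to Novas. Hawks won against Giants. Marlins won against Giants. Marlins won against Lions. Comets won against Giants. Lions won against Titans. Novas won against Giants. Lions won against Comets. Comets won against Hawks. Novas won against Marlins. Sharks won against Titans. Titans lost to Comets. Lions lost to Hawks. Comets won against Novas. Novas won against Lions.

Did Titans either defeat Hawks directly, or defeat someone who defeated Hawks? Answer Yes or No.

No

Titans did not beat Hawks directly.
Titans beat Giants, but each of them lost to Hawks. No two-step path.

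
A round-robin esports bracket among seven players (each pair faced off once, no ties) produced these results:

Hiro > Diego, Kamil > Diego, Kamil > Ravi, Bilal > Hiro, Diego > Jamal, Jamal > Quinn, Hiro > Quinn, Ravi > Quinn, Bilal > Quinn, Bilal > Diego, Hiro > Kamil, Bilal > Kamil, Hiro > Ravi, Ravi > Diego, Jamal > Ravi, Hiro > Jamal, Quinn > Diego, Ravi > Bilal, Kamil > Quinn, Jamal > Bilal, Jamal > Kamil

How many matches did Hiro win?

Hiro's results: beat Quinn, Ravi, Kamil, Jamal, Diego; lost to Bilal.
That is 5 wins.

5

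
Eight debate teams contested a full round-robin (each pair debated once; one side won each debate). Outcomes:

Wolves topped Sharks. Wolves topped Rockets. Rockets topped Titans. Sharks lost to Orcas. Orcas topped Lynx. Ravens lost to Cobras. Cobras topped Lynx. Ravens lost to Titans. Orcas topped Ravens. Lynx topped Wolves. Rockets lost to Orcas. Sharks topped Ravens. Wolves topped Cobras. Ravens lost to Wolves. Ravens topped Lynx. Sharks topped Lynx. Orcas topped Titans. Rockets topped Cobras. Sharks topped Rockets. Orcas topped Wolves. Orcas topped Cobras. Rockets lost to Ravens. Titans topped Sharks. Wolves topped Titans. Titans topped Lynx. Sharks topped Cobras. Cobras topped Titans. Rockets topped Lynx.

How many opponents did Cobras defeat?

Cobras' results: beat Lynx, Ravens, Titans; lost to Orcas, Rockets, Sharks, Wolves.
That is 3 wins.

3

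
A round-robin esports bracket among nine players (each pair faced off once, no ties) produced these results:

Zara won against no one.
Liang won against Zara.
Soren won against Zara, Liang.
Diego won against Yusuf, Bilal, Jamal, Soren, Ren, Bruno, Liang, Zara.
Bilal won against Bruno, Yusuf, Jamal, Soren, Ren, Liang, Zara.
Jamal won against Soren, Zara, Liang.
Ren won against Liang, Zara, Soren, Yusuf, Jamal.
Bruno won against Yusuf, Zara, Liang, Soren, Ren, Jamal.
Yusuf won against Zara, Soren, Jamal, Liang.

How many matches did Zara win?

Zara's results: beat no one; lost to Bilal, Bruno, Jamal, Ren, Liang, Diego, Yusuf, Soren.
That is 0 wins.

0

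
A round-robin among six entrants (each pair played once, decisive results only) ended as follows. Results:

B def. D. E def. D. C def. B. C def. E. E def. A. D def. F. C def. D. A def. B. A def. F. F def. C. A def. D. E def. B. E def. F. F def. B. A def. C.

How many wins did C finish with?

3

C's results: beat B, D, E; lost to A, F.
That is 3 wins.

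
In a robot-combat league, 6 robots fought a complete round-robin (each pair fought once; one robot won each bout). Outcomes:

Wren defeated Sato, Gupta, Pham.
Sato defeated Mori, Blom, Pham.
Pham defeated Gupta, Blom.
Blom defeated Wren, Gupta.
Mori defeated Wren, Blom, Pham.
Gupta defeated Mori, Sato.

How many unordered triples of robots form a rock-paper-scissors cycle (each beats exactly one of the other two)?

8

Of the C(6,3) = 20 triples, the cyclic ones are: {Gupta, Mori, Pham}; {Gupta, Mori, Blom}; {Gupta, Mori, Wren}; {Gupta, Pham, Sato}; {Gupta, Blom, Sato}; {Mori, Wren, Sato}; {Pham, Blom, Wren}; {Blom, Wren, Sato}.
That is 8.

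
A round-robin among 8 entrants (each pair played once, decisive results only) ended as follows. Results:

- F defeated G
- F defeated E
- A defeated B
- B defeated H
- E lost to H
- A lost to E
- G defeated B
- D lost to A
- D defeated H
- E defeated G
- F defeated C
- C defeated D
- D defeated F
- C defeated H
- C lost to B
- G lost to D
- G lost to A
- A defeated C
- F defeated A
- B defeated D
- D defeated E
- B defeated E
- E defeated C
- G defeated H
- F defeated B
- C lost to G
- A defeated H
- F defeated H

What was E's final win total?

E's results: beat A, C, G; lost to B, D, F, H.
That is 3 wins.

3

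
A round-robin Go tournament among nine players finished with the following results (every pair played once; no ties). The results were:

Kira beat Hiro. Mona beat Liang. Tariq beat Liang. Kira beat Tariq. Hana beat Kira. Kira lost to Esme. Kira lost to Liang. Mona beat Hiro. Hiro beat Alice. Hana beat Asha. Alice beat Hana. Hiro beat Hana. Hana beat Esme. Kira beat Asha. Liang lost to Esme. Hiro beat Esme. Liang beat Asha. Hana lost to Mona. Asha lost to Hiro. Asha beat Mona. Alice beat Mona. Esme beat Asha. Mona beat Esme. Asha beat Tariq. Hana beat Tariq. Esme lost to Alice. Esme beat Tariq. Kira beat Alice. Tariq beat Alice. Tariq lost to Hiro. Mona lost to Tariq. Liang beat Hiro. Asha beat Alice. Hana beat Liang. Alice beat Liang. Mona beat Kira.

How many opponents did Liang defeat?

Liang's results: beat Asha, Kira, Hiro; lost to Hana, Mona, Tariq, Alice, Esme.
That is 3 wins.

3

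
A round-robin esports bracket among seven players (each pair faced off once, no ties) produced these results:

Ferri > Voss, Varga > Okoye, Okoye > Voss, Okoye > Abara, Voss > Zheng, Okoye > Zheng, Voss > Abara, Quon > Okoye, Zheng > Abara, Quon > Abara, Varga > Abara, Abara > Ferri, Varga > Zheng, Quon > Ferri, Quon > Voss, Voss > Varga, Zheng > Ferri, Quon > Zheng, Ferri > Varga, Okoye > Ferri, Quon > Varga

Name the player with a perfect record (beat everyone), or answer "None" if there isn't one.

Quon has 6 wins out of 6 opponents — a perfect record.

Quon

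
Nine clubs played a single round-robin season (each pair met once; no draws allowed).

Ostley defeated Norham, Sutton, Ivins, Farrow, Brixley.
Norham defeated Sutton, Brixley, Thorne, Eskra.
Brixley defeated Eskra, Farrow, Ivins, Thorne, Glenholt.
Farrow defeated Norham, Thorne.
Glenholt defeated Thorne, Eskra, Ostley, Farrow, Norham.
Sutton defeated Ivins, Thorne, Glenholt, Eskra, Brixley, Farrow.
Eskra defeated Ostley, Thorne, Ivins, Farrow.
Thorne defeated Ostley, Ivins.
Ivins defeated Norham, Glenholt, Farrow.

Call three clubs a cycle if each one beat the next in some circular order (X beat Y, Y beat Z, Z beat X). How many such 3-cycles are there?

Win totals: Brixley 5, Farrow 2, Ivins 3, Eskra 4, Norham 4, Ostley 5, Thorne 2, Glenholt 5, Sutton 6.
A club with w wins dominates both others in C(w,2) triples; summing gives 10 + 1 + 3 + 6 + 6 + 10 + 1 + 10 + 15 = 62 transitive triples.
Total triples C(9,3) = 84, so cyclic triples = 84 − 62 = 22.

22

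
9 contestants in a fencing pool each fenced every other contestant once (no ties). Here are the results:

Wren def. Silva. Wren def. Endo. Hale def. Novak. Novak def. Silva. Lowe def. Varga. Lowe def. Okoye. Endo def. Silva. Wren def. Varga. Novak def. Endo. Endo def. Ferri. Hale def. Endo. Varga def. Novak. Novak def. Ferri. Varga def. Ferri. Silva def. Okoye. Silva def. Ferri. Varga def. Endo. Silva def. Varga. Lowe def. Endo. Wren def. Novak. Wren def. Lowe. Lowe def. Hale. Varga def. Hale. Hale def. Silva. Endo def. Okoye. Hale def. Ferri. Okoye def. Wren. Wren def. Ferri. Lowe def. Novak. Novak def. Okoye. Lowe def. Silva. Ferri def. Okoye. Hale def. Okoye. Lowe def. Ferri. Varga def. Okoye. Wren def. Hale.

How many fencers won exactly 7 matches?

2

Win totals: Lowe 7, Varga 5, Ferri 1, Endo 3, Hale 5, Wren 7, Novak 4, Silva 3, Okoye 1.
Exactly 7: Lowe, Wren — 2 fencers.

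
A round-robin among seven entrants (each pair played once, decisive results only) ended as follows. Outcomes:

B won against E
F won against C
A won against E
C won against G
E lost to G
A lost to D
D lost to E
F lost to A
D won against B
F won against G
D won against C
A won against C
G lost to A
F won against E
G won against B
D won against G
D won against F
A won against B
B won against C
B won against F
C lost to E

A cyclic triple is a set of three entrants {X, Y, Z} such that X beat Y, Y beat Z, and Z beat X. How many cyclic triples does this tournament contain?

Win totals: A 5, B 3, C 1, D 5, E 2, F 3, G 2.
An entrant with w wins dominates both others in C(w,2) triples; summing gives 10 + 3 + 0 + 10 + 1 + 3 + 1 = 28 transitive triples.
Total triples C(7,3) = 35, so cyclic triples = 35 − 28 = 7.

7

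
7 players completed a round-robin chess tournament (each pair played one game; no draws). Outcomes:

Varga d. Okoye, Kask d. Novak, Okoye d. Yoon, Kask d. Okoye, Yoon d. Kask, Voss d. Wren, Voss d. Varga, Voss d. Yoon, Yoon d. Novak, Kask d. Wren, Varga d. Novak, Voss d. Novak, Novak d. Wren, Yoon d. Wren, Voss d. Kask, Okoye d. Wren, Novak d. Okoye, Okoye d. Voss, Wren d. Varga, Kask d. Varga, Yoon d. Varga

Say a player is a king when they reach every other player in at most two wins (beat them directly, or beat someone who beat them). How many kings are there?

3

Kask reaches everyone (king).
Yoon cannot reach Voss in two steps.
Okoye reaches everyone (king).
Wren cannot reach Kask, Yoon, Voss in two steps.
Voss reaches everyone (king).
Novak cannot reach Kask in two steps.
Varga cannot reach Kask in two steps.
Kings: Kask, Okoye, Voss — 3.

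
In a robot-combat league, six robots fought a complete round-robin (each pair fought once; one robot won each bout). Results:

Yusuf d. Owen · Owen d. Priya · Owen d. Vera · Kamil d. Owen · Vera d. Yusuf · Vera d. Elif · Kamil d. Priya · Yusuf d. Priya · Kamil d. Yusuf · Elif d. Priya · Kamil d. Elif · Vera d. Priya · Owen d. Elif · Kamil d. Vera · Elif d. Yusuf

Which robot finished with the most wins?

Win totals: Kamil 5, Vera 3, Priya 0, Owen 3, Yusuf 2, Elif 2.
Kamil leads with 5 wins (next highest: 3).

Kamil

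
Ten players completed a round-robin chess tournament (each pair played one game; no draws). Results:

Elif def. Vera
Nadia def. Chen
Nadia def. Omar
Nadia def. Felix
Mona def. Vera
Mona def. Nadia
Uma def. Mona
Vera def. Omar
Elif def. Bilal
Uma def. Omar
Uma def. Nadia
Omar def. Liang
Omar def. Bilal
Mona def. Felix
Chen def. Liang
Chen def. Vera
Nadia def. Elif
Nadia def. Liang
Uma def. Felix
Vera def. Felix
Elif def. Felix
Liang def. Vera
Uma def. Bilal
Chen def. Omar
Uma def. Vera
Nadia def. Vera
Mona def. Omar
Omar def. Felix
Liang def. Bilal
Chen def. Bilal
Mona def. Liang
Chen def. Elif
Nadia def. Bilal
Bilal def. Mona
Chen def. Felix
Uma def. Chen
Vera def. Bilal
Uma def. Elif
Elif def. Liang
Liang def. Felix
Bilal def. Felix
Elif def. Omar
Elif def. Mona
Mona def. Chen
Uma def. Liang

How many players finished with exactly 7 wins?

Win totals: Felix 0, Chen 6, Vera 3, Elif 6, Liang 3, Omar 3, Mona 6, Bilal 2, Nadia 7, Uma 9.
Exactly 7: Nadia — 1 player.

1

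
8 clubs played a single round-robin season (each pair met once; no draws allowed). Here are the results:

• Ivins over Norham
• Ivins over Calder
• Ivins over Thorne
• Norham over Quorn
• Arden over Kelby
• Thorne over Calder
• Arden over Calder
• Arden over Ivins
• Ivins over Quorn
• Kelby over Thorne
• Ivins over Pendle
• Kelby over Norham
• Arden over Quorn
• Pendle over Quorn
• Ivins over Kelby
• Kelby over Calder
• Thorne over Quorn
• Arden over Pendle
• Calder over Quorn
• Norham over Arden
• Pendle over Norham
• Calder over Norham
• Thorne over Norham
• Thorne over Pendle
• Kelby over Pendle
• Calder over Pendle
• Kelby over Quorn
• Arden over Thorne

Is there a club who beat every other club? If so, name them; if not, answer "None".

None

Highest win total is Ivins with 6 (out of 7 possible).
Ivins lost to Arden, so no club went undefeated.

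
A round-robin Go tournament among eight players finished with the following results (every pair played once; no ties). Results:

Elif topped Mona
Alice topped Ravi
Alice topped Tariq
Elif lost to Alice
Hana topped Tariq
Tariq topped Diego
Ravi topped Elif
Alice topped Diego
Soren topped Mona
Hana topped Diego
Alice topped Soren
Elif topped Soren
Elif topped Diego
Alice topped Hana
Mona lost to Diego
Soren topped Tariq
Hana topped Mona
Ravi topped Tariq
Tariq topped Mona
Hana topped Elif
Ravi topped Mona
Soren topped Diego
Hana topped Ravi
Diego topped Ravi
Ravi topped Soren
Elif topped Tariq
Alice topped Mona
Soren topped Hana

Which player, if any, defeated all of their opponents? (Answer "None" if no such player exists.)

Alice has 7 wins out of 7 opponents — a perfect record.

Alice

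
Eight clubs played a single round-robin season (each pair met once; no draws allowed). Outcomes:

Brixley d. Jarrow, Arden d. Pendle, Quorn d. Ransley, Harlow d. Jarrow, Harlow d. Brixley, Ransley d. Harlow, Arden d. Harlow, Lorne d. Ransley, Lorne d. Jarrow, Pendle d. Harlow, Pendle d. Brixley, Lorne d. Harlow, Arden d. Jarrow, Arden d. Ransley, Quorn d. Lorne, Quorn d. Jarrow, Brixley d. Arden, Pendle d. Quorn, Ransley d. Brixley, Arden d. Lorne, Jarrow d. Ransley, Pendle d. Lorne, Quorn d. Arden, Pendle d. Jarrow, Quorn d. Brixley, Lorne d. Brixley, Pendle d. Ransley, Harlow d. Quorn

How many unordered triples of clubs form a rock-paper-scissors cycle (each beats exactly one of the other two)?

Win totals: Pendle 6, Arden 5, Ransley 2, Harlow 3, Brixley 2, Lorne 4, Quorn 5, Jarrow 1.
A club with w wins dominates both others in C(w,2) triples; summing gives 15 + 10 + 1 + 3 + 1 + 6 + 10 + 0 = 46 transitive triples.
Total triples C(8,3) = 56, so cyclic triples = 56 − 46 = 10.

10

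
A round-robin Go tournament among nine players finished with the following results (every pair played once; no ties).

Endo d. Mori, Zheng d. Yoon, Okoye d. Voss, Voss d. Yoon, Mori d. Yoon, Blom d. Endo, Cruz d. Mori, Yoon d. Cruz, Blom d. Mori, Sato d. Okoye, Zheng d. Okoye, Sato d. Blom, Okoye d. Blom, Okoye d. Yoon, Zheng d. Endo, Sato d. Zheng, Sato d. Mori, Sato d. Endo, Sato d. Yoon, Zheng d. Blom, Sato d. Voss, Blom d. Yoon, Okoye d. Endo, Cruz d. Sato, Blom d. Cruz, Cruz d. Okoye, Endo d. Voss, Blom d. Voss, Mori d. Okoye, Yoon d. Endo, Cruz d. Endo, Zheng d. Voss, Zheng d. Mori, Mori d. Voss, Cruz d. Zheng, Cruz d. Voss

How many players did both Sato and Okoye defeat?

4

Sato beat: Blom, Yoon, Mori, Okoye, Endo, Voss, Zheng.
Okoye beat: Blom, Yoon, Endo, Voss.
Both beat: Blom, Yoon, Endo, Voss — 4.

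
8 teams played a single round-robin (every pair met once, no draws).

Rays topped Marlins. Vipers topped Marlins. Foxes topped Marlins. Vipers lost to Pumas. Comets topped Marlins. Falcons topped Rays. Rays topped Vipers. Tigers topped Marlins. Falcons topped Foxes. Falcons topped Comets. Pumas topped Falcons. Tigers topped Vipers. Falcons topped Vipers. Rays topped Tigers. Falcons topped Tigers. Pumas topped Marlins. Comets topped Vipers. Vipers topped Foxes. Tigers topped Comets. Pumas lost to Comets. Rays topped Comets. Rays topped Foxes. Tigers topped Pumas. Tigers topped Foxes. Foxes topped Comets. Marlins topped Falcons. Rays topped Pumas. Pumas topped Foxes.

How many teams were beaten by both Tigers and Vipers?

Tigers beat: Vipers, Pumas, Marlins, Comets, Foxes.
Vipers beat: Marlins, Foxes.
Both beat: Marlins, Foxes — 2.

2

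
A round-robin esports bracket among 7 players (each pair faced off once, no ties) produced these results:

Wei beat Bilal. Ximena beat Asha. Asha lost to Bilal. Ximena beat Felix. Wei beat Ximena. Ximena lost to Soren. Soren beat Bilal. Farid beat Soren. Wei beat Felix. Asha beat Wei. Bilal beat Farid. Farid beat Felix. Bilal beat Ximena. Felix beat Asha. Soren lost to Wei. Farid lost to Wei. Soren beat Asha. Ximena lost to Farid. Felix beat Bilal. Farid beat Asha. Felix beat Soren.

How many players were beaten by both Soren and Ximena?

1

Soren beat: Bilal, Ximena, Asha.
Ximena beat: Asha, Felix.
Both beat: Asha — 1.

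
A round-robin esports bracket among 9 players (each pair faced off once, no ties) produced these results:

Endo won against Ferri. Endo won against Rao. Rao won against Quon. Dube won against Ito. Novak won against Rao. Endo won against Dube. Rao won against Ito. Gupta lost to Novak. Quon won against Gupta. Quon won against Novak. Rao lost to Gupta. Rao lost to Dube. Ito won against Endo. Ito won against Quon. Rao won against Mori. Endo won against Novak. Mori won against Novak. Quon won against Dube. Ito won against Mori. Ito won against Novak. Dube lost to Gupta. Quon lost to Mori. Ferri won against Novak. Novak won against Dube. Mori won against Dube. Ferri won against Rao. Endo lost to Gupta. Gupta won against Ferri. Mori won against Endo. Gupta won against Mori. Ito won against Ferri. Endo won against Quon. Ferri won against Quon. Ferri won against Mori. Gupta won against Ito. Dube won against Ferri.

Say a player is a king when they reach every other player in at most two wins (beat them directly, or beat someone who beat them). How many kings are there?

Ferri reaches everyone (king).
Dube cannot reach Gupta in two steps.
Ito reaches everyone (king).
Novak reaches everyone (king).
Rao reaches everyone (king).
Endo reaches everyone (king).
Quon reaches everyone (king).
Gupta reaches everyone (king).
Mori reaches everyone (king).
Kings: Ferri, Ito, Novak, Rao, Endo, Quon, Gupta, Mori — 8.

8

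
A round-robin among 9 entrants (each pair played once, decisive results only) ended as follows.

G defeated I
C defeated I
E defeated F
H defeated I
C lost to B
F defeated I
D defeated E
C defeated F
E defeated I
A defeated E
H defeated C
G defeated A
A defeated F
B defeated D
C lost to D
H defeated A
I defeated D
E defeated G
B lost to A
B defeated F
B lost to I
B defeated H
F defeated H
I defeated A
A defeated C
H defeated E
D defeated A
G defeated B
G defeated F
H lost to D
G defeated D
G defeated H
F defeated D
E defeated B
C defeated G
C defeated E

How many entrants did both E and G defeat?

3

E beat: B, F, G, I.
G beat: A, B, D, F, H, I.
Both beat: B, F, I — 3.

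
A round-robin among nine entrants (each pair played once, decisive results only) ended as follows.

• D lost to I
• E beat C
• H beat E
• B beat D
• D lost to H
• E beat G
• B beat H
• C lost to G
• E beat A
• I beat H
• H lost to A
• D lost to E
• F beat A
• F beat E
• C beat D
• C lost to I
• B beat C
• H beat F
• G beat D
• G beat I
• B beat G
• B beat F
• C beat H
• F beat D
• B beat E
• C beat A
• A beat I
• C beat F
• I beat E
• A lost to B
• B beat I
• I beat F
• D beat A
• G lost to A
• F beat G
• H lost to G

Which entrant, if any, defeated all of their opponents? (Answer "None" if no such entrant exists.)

B has 8 wins out of 8 opponents — a perfect record.

B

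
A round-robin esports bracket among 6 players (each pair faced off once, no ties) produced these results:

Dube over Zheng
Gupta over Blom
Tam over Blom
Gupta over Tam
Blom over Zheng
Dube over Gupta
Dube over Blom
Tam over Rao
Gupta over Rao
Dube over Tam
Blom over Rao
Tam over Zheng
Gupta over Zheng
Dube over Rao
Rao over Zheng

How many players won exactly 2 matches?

1

Win totals: Rao 1, Gupta 4, Zheng 0, Tam 3, Dube 5, Blom 2.
Exactly 2: Blom — 1 player.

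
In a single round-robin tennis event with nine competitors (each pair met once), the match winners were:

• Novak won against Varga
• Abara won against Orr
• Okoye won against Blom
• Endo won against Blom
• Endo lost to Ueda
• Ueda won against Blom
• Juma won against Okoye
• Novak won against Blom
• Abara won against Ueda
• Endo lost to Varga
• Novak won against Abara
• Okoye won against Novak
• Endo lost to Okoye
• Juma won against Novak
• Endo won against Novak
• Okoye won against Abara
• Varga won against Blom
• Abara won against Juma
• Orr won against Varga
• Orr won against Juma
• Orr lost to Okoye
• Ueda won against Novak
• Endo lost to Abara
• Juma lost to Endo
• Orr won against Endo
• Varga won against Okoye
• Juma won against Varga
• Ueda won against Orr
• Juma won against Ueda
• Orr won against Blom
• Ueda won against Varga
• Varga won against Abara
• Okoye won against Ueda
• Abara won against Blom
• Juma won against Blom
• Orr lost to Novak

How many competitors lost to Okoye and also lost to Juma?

3

Okoye beat: Blom, Novak, Orr, Ueda, Abara, Endo.
Juma beat: Blom, Novak, Varga, Okoye, Ueda.
Both beat: Blom, Novak, Ueda — 3.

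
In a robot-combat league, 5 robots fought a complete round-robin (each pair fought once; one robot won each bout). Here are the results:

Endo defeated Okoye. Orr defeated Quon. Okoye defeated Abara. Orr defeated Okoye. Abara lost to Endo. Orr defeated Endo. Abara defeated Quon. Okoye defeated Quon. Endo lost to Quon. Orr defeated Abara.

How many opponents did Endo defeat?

Endo's results: beat Abara, Okoye; lost to Quon, Orr.
That is 2 wins.

2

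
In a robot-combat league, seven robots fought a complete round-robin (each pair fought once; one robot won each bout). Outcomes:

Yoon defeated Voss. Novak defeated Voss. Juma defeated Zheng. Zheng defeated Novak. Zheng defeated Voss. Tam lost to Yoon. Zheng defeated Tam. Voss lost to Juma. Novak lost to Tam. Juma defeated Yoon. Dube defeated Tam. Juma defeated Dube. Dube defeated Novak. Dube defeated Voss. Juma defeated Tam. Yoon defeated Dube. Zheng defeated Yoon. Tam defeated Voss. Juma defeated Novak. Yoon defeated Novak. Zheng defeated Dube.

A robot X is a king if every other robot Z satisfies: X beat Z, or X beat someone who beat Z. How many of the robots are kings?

1

Novak cannot reach Tam, Zheng, Juma, Dube, Yoon in two steps.
Voss cannot reach Novak, Tam, Zheng, Juma, Dube, Yoon in two steps.
Tam cannot reach Zheng, Juma, Dube, Yoon in two steps.
Zheng cannot reach Juma in two steps.
Juma reaches everyone (king).
Dube cannot reach Zheng, Juma, Yoon in two steps.
Yoon cannot reach Zheng, Juma in two steps.
Kings: Juma — 1.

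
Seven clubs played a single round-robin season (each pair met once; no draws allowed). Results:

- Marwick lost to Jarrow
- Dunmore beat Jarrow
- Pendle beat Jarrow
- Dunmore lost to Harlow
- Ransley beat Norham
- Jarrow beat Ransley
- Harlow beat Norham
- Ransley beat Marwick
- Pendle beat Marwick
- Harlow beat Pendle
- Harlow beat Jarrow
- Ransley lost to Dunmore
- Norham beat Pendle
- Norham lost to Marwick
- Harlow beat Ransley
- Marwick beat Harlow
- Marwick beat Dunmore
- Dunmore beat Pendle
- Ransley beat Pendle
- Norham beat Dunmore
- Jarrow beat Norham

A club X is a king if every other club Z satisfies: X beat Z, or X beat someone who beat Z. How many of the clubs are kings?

Ransley reaches everyone (king).
Harlow reaches everyone (king).
Marwick reaches everyone (king).
Pendle reaches everyone (king).
Dunmore cannot reach Harlow in two steps.
Jarrow reaches everyone (king).
Norham cannot reach Harlow in two steps.
Kings: Ransley, Harlow, Marwick, Pendle, Jarrow — 5.

5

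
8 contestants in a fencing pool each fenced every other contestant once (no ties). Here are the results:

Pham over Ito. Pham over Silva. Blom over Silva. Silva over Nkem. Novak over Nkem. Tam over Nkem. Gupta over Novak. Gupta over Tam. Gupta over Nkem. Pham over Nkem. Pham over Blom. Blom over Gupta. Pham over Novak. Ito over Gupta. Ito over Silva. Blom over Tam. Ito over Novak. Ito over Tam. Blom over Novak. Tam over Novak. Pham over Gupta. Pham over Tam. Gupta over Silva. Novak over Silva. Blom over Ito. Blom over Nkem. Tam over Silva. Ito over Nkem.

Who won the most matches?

Pham

Win totals: Gupta 4, Ito 5, Silva 1, Nkem 0, Pham 7, Blom 6, Novak 2, Tam 3.
Pham leads with 7 wins (next highest: 6).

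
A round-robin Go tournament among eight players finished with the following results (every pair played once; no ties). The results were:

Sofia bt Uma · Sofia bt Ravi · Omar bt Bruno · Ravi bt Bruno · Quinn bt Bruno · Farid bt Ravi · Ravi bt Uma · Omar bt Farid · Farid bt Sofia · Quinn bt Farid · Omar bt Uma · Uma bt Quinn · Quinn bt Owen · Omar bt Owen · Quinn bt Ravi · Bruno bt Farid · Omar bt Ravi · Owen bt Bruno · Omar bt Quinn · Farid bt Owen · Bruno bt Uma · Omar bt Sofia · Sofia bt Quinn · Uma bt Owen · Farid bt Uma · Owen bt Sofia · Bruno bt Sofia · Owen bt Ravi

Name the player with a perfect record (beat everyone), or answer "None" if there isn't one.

Omar

Omar has 7 wins out of 7 opponents — a perfect record.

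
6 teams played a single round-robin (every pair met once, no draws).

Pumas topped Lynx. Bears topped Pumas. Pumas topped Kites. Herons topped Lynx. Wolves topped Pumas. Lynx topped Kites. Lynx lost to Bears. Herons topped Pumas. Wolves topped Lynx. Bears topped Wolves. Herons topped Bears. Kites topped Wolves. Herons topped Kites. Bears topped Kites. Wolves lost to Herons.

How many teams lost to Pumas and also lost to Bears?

2

Pumas beat: Kites, Lynx.
Bears beat: Pumas, Kites, Wolves, Lynx.
Both beat: Kites, Lynx — 2.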